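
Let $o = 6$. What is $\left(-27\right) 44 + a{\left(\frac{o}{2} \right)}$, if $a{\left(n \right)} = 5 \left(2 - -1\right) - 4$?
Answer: $-1177$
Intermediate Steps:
$a{\left(n \right)} = 11$ ($a{\left(n \right)} = 5 \left(2 + 1\right) - 4 = 5 \cdot 3 - 4 = 15 - 4 = 11$)
$\left(-27\right) 44 + a{\left(\frac{o}{2} \right)} = \left(-27\right) 44 + 11 = -1188 + 11 = -1177$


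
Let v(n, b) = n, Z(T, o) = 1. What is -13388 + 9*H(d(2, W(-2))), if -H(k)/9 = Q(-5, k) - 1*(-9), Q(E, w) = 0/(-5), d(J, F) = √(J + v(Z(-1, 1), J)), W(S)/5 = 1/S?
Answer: -14117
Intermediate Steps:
W(S) = 5/S
d(J, F) = √(1 + J) (d(J, F) = √(J + 1) = √(1 + J))
Q(E, w) = 0 (Q(E, w) = 0*(-⅕) = 0)
H(k) = -81 (H(k) = -9*(0 - 1*(-9)) = -9*(0 + 9) = -9*9 = -81)
-13388 + 9*H(d(2, W(-2))) = -13388 + 9*(-81) = -13388 - 729 = -14117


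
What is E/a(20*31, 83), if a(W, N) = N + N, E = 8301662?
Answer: 4150831/83 ≈ 50010.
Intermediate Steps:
a(W, N) = 2*N
E/a(20*31, 83) = 8301662/((2*83)) = 8301662/166 = 8301662*(1/166) = 4150831/83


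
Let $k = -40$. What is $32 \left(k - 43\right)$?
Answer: $-2656$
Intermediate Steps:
$32 \left(k - 43\right) = 32 \left(-40 - 43\right) = 32 \left(-83\right) = -2656$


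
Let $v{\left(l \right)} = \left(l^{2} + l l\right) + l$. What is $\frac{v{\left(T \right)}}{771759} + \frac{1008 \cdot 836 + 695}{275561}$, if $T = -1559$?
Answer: $\frac{663316790260}{70888893933} \approx 9.3571$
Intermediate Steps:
$v{\left(l \right)} = l + 2 l^{2}$ ($v{\left(l \right)} = \left(l^{2} + l^{2}\right) + l = 2 l^{2} + l = l + 2 l^{2}$)
$\frac{v{\left(T \right)}}{771759} + \frac{1008 \cdot 836 + 695}{275561} = \frac{\left(-1559\right) \left(1 + 2 \left(-1559\right)\right)}{771759} + \frac{1008 \cdot 836 + 695}{275561} = - 1559 \left(1 - 3118\right) \frac{1}{771759} + \left(842688 + 695\right) \frac{1}{275561} = \left(-1559\right) \left(-3117\right) \frac{1}{771759} + 843383 \cdot \frac{1}{275561} = 4859403 \cdot \frac{1}{771759} + \frac{843383}{275561} = \frac{1619801}{257253} + \frac{843383}{275561} = \frac{663316790260}{70888893933}$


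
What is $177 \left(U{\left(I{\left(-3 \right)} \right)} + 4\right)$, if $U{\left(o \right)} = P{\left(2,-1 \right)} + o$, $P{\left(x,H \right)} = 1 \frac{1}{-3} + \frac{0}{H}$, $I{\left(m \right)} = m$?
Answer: $118$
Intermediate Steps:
$P{\left(x,H \right)} = - \frac{1}{3}$ ($P{\left(x,H \right)} = 1 \left(- \frac{1}{3}\right) + 0 = - \frac{1}{3} + 0 = - \frac{1}{3}$)
$U{\left(o \right)} = - \frac{1}{3} + o$
$177 \left(U{\left(I{\left(-3 \right)} \right)} + 4\right) = 177 \left(\left(- \frac{1}{3} - 3\right) + 4\right) = 177 \left(- \frac{10}{3} + 4\right) = 177 \cdot \frac{2}{3} = 118$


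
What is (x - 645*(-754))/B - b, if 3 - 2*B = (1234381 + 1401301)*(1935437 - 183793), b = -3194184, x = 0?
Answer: 2949366764675011812/923355312241 ≈ 3.1942e+6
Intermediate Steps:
B = -4616776561205/2 (B = 3/2 - (1234381 + 1401301)*(1935437 - 183793)/2 = 3/2 - 1317841*1751644 = 3/2 - 1/2*4616776561208 = 3/2 - 2308388280604 = -4616776561205/2 ≈ -2.3084e+12)
(x - 645*(-754))/B - b = (0 - 645*(-754))/(-4616776561205/2) - 1*(-3194184) = (0 + 486330)*(-2/4616776561205) + 3194184 = 486330*(-2/4616776561205) + 3194184 = -194532/923355312241 + 3194184 = 2949366764675011812/923355312241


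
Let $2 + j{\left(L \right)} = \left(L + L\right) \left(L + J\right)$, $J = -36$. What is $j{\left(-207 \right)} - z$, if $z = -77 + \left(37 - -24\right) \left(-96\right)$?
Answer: $106533$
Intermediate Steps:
$j{\left(L \right)} = -2 + 2 L \left(-36 + L\right)$ ($j{\left(L \right)} = -2 + \left(L + L\right) \left(L - 36\right) = -2 + 2 L \left(-36 + L\right)$)
$z = -5933$ ($z = -77 + \left(37 + 24\right) \left(-96\right) = -77 + 61 \left(-96\right) = -77 - 5856 = -5933$)
$j{\left(-207 \right)} - z = \left(-2 - -14904 + 2 \left(-207\right)^{2}\right) - -5933 = \left(-2 + 14904 + 2 \cdot 42849\right) + 5933 = \left(-2 + 14904 + 85698\right) + 5933 = 100600 + 5933 = 106533$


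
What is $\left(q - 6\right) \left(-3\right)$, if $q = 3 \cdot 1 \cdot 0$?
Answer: $18$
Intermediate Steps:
$q = 0$ ($q = 3 \cdot 0 = 0$)
$\left(q - 6\right) \left(-3\right) = \left(0 - 6\right) \left(-3\right) = \left(-6\right) \left(-3\right) = 18$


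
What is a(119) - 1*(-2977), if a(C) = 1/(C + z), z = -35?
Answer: 250069/84 ≈ 2977.0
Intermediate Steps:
a(C) = 1/(-35 + C) (a(C) = 1/(C - 35) = 1/(-35 + C))
a(119) - 1*(-2977) = 1/(-35 + 119) - 1*(-2977) = 1/84 + 2977 = 250069/84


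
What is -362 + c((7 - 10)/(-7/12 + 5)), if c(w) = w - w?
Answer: -362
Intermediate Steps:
c(w) = 0
-362 + c((7 - 10)/(-7/12 + 5)) = -362 + 0 = -362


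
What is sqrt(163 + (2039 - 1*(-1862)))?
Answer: 4*sqrt(254) ≈ 63.750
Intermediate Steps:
sqrt(163 + (2039 - 1*(-1862))) = sqrt(163 + (2039 + 1862)) = sqrt(163 + 3901) = sqrt(4064) = 4*sqrt(254)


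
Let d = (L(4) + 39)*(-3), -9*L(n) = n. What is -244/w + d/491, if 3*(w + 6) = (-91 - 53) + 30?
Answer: 86036/16203 ≈ 5.3099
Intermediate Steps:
L(n) = -n/9
w = -44 (w = -6 + ((-91 - 53) + 30)/3 = -6 + (-144 + 30)/3 = -6 + (1/3)*(-114) = -6 - 38 = -44)
d = -347/3 (d = (-1/9*4 + 39)*(-3) = (-4/9 + 39)*(-3) = (347/9)*(-3) = -347/3 ≈ -115.67)
-244/w + d/491 = -244/(-44) - 347/3/491 = -244*(-1/44) - 347/3*1/491 = 61/11 - 347/1473 = 86036/16203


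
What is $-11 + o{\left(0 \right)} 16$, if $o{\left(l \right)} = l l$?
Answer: $-11$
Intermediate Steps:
$o{\left(l \right)} = l^{2}$
$-11 + o{\left(0 \right)} 16 = -11 + 0^{2} \cdot 16 = -11 + 0 \cdot 16 = -11 + 0 = -11$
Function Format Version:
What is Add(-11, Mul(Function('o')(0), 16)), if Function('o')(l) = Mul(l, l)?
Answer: -11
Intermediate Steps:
Function('o')(l) = Pow(l, 2)
Add(-11, Mul(Function('o')(0), 16)) = Add(-11, Mul(Pow(0, 2), 16)) = Add(-11, Mul(0, 16)) = Add(-11, 0) = -11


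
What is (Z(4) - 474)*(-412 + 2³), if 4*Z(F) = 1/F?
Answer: 765883/4 ≈ 1.9147e+5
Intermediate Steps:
Z(F) = 1/(4*F)
(Z(4) - 474)*(-412 + 2³) = ((¼)/4 - 474)*(-412 + 2³) = ((¼)*(¼) - 474)*(-412 + 8) = (1/16 - 474)*(-404) = -7583/16*(-404) = 765883/4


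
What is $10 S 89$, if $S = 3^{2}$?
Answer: $8010$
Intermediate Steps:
$S = 9$
$10 S 89 = 10 \cdot 9 \cdot 89 = 90 \cdot 89 = 8010$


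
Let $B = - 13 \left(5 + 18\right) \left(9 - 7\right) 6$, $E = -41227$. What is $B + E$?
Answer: $-44815$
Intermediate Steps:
$B = -3588$ ($B = - 13 \cdot 23 \cdot 2 \cdot 6 = \left(-13\right) 46 \cdot 6 = \left(-598\right) 6 = -3588$)
$B + E = -3588 - 41227 = -44815$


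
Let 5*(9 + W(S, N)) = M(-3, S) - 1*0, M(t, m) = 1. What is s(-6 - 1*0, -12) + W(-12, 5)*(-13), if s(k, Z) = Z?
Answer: 512/5 ≈ 102.40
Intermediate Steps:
W(S, N) = -44/5 (W(S, N) = -9 + (1 - 1*0)/5 = -9 + (1 + 0)/5 = -9 + (1/5)*1 = -9 + 1/5 = -44/5)
s(-6 - 1*0, -12) + W(-12, 5)*(-13) = -12 - 44/5*(-13) = -12 + 572/5 = 512/5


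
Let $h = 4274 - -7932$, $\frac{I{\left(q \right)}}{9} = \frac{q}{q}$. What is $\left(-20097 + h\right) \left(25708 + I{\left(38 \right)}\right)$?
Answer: $-202932847$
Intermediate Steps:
$I{\left(q \right)} = 9$ ($I{\left(q \right)} = 9 \frac{q}{q} = 9 \cdot 1 = 9$)
$h = 12206$ ($h = 4274 + 7932 = 12206$)
$\left(-20097 + h\right) \left(25708 + I{\left(38 \right)}\right) = \left(-20097 + 12206\right) \left(25708 + 9\right) = \left(-7891\right) 25717 = -202932847$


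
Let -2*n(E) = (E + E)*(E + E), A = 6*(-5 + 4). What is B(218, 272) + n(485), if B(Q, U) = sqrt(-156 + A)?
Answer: -470450 + 9*I*sqrt(2) ≈ -4.7045e+5 + 12.728*I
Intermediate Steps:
A = -6 (A = 6*(-1) = -6)
B(Q, U) = 9*I*sqrt(2) (B(Q, U) = sqrt(-156 - 6) = sqrt(-162) = 9*I*sqrt(2))
n(E) = -2*E**2 (n(E) = -(E + E)*(E + E)/2 = -2*E*2*E/2 = -2*E**2)
B(218, 272) + n(485) = 9*I*sqrt(2) - 2*485**2 = 9*I*sqrt(2) - 2*235225 = 9*I*sqrt(2) - 470450 = -470450 + 9*I*sqrt(2)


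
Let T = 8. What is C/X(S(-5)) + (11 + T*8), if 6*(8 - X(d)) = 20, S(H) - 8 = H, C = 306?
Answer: 984/7 ≈ 140.57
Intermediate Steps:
S(H) = 8 + H
X(d) = 14/3 (X(d) = 8 - ⅙*20 = 8 - 10/3 = 14/3)
C/X(S(-5)) + (11 + T*8) = 306/(14/3) + (11 + 8*8) = (3/14)*306 + (11 + 64) = 459/7 + 75 = 984/7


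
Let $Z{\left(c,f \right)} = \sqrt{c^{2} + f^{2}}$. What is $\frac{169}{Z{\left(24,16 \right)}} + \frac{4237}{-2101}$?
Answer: $- \frac{4237}{2101} + \frac{13 \sqrt{13}}{8} \approx 3.8424$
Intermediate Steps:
$\frac{169}{Z{\left(24,16 \right)}} + \frac{4237}{-2101} = \frac{169}{\sqrt{24^{2} + 16^{2}}} + \frac{4237}{-2101} = \frac{169}{\sqrt{576 + 256}} + 4237 \left(- \frac{1}{2101}\right) = \frac{169}{\sqrt{832}} - \frac{4237}{2101} = \frac{169}{8 \sqrt{13}} - \frac{4237}{2101} = 169 \frac{\sqrt{13}}{104} - \frac{4237}{2101} = \frac{13 \sqrt{13}}{8} - \frac{4237}{2101} = - \frac{4237}{2101} + \frac{13 \sqrt{13}}{8}$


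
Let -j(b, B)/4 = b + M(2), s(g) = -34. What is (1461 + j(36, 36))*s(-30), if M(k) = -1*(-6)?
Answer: -43962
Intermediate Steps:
M(k) = 6
j(b, B) = -24 - 4*b (j(b, B) = -4*(b + 6) = -4*(6 + b) = -24 - 4*b)
(1461 + j(36, 36))*s(-30) = (1461 + (-24 - 4*36))*(-34) = (1461 + (-24 - 144))*(-34) = (1461 - 168)*(-34) = 1293*(-34) = -43962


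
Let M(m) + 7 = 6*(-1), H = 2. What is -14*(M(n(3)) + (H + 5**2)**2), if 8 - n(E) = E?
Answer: -10024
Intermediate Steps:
n(E) = 8 - E
M(m) = -13 (M(m) = -7 + 6*(-1) = -7 - 6 = -13)
-14*(M(n(3)) + (H + 5**2)**2) = -14*(-13 + (2 + 5**2)**2) = -14*(-13 + (2 + 25)**2) = -14*(-13 + 27**2) = -14*(-13 + 729) = -14*716 = -10024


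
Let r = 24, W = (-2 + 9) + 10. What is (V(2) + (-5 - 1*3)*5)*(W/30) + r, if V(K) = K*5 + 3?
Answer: 87/10 ≈ 8.7000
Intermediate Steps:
W = 17 (W = 7 + 10 = 17)
V(K) = 3 + 5*K (V(K) = 5*K + 3 = 3 + 5*K)
(V(2) + (-5 - 1*3)*5)*(W/30) + r = ((3 + 5*2) + (-5 - 1*3)*5)*(17/30) + 24 = ((3 + 10) + (-5 - 3)*5)*(17*(1/30)) + 24 = (13 - 8*5)*(17/30) + 24 = (13 - 40)*(17/30) + 24 = -27*17/30 + 24 = -153/10 + 24 = 87/10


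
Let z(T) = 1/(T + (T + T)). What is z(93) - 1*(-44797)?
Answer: 12498364/279 ≈ 44797.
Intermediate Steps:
z(T) = 1/(3*T) (z(T) = 1/(T + 2*T) = 1/(3*T))
z(93) - 1*(-44797) = (1/3)/93 - 1*(-44797) = (1/3)*(1/93) + 44797 = 1/279 + 44797 = 12498364/279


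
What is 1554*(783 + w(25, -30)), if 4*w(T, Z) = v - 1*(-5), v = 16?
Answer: 2449881/2 ≈ 1.2249e+6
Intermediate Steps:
w(T, Z) = 21/4 (w(T, Z) = (16 - 1*(-5))/4 = (16 + 5)/4 = (¼)*21 = 21/4)
1554*(783 + w(25, -30)) = 1554*(783 + 21/4) = 1554*(3153/4) = 2449881/2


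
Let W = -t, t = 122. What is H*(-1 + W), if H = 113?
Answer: -13899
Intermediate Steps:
W = -122 (W = -1*122 = -122)
H*(-1 + W) = 113*(-1 - 122) = 113*(-123) = -13899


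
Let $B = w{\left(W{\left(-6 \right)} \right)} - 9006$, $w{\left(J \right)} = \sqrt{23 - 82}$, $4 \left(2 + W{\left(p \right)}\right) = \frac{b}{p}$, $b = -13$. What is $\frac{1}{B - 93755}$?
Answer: $- \frac{102761}{10559823180} - \frac{i \sqrt{59}}{10559823180} \approx -9.7313 \cdot 10^{-6} - 7.2739 \cdot 10^{-10} i$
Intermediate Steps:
$W{\left(p \right)} = -2 - \frac{13}{4 p}$ ($W{\left(p \right)} = -2 + \frac{\left(-13\right) \frac{1}{p}}{4} = -2 - \frac{13}{4 p}$)
$w{\left(J \right)} = i \sqrt{59}$ ($w{\left(J \right)} = \sqrt{-59} = i \sqrt{59}$)
$B = -9006 + i \sqrt{59}$ ($B = i \sqrt{59} - 9006 = -9006 + i \sqrt{59} \approx -9006.0 + 7.6811 i$)
$\frac{1}{B - 93755} = \frac{1}{\left(-9006 + i \sqrt{59}\right) - 93755} = \frac{1}{-102761 + i \sqrt{59}}$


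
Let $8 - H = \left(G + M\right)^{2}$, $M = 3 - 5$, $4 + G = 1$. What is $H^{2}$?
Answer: $289$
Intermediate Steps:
$G = -3$ ($G = -4 + 1 = -3$)
$M = -2$
$H = -17$ ($H = 8 - \left(-3 - 2\right)^{2} = 8 - \left(-5\right)^{2} = 8 - 25 = -17$)
$H^{2} = \left(-17\right)^{2} = 289$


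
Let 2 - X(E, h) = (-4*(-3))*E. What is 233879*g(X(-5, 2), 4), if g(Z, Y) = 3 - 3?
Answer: 0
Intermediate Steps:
X(E, h) = 2 - 12*E (X(E, h) = 2 - (-4*(-3))*E = 2 - 12*E)
g(Z, Y) = 0
233879*g(X(-5, 2), 4) = 233879*0 = 0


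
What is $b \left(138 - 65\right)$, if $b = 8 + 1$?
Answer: $657$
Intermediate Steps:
$b = 9$
$b \left(138 - 65\right) = 9 \left(138 - 65\right) = 9 \cdot 73 = 657$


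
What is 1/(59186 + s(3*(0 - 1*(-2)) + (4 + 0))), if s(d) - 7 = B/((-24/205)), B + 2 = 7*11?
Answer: 8/468419 ≈ 1.7079e-5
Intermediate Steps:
B = 75 (B = -2 + 7*11 = -2 + 77 = 75)
s(d) = -5069/8 (s(d) = 7 + 75/((-24/205)) = 7 + 75/((-24*1/205)) = 7 + 75/(-24/205) = 7 + 75*(-205/24) = 7 - 5125/8 = -5069/8)
1/(59186 + s(3*(0 - 1*(-2)) + (4 + 0))) = 1/(59186 - 5069/8) = 1/(468419/8) = 8/468419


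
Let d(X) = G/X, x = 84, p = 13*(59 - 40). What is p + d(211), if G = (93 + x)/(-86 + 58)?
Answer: 1459099/5908 ≈ 246.97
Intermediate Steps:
p = 247 (p = 13*19 = 247)
G = -177/28 (G = (93 + 84)/(-86 + 58) = 177/(-28) = 177*(-1/28) = -177/28 ≈ -6.3214)
d(X) = -177/(28*X)
p + d(211) = 247 - 177/28/211 = 247 - 177/28*1/211 = 247 - 177/5908 = 1459099/5908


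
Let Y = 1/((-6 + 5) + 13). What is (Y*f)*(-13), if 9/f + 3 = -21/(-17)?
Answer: 221/40 ≈ 5.5250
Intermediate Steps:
Y = 1/12 (Y = 1/(-1 + 13) = 1/12 ≈ 0.083333)
f = -51/10 (f = 9/(-3 - 21/(-17)) = 9/(-3 - 21*(-1/17)) = 9/(-3 + 21/17) = 9/(-30/17) = 9*(-17/30) = -51/10 ≈ -5.1000)
(Y*f)*(-13) = ((1/12)*(-51/10))*(-13) = -17/40*(-13) = 221/40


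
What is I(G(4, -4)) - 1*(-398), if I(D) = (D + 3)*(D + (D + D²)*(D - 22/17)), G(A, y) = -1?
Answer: 396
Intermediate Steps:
I(D) = (3 + D)*(D + (-22/17 + D)*(D + D²)) (I(D) = (3 + D)*(D + (D + D²)*(D - 22*1/17)) = (3 + D)*(D + (D + D²)*(D - 22/17)) = (3 + D)*(D + (D + D²)*(-22/17 + D)) = (3 + D)*(D + (-22/17 + D)*(D + D²)))
I(G(4, -4)) - 1*(-398) = (1/17)*(-1)*(-15 - 20*(-1) + 17*(-1)³ + 46*(-1)²) - 1*(-398) = (1/17)*(-1)*(-15 + 20 + 17*(-1) + 46*1) + 398 = (1/17)*(-1)*(-15 + 20 - 17 + 46) + 398 = (1/17)*(-1)*34 + 398 = -2 + 398 = 396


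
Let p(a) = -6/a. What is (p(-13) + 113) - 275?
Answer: -2100/13 ≈ -161.54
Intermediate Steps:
(p(-13) + 113) - 275 = (-6/(-13) + 113) - 275 = (-6*(-1/13) + 113) - 275 = (6/13 + 113) - 275 = 1475/13 - 275 = -2100/13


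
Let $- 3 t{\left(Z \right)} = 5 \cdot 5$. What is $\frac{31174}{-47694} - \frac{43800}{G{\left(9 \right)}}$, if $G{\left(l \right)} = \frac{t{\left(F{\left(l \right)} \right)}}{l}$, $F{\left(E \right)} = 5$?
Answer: $\frac{1128042901}{23847} \approx 47303.0$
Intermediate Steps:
$t{\left(Z \right)} = - \frac{25}{3}$ ($t{\left(Z \right)} = - \frac{5 \cdot 5}{3} = \left(- \frac{1}{3}\right) 25 = - \frac{25}{3}$)
$G{\left(l \right)} = - \frac{25}{3 l}$
$\frac{31174}{-47694} - \frac{43800}{G{\left(9 \right)}} = \frac{31174}{-47694} - \frac{43800}{\left(- \frac{25}{3}\right) \frac{1}{9}} = 31174 \left(- \frac{1}{47694}\right) - \frac{43800}{\left(- \frac{25}{3}\right) \frac{1}{9}} = - \frac{15587}{23847} - \frac{43800}{- \frac{25}{27}} = - \frac{15587}{23847} - -47304 = - \frac{15587}{23847} + 47304 = \frac{1128042901}{23847}$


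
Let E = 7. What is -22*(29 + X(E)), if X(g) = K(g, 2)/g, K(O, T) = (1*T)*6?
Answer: -4730/7 ≈ -675.71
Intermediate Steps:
K(O, T) = 6*T (K(O, T) = T*6 = 6*T)
X(g) = 12/g (X(g) = (6*2)/g = 12/g)
-22*(29 + X(E)) = -22*(29 + 12/7) = -22*215/7 = -4730/7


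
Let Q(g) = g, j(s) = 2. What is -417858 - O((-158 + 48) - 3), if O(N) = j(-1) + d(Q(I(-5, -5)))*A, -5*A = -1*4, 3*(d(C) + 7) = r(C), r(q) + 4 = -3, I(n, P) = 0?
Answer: -6267788/15 ≈ -4.1785e+5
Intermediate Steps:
r(q) = -7 (r(q) = -4 - 3 = -7)
d(C) = -28/3 (d(C) = -7 + (⅓)*(-7) = -7 - 7/3 = -28/3)
A = ⅘ (A = -(-1)*4/5 = -⅕*(-4) = ⅘ ≈ 0.80000)
O(N) = -82/15 (O(N) = 2 - 28/3*⅘ = 2 - 112/15 = -82/15)
-417858 - O((-158 + 48) - 3) = -417858 - 1*(-82/15) = -417858 + 82/15 = -6267788/15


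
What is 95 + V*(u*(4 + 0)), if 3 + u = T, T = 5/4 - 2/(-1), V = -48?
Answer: 47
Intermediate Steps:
T = 13/4 (T = 5*(¼) - 2*(-1) = 5/4 + 2 = 13/4 ≈ 3.2500)
u = ¼ (u = -3 + 13/4 = ¼ ≈ 0.25000)
95 + V*(u*(4 + 0)) = 95 - 12*(4 + 0) = 95 - 12*4 = 95 - 48*1 = 95 - 48 = 47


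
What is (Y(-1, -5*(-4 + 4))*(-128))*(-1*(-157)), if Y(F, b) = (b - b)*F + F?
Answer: 20096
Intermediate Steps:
Y(F, b) = F (Y(F, b) = 0*F + F = 0 + F = F)
(Y(-1, -5*(-4 + 4))*(-128))*(-1*(-157)) = (-1*(-128))*(-1*(-157)) = 128*157 = 20096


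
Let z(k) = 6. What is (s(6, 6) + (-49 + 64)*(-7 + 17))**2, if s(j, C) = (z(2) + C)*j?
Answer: 49284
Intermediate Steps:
s(j, C) = j*(6 + C) (s(j, C) = (6 + C)*j = j*(6 + C))
(s(6, 6) + (-49 + 64)*(-7 + 17))**2 = (6*(6 + 6) + (-49 + 64)*(-7 + 17))**2 = (6*12 + 15*10)**2 = (72 + 150)**2 = 222**2 = 49284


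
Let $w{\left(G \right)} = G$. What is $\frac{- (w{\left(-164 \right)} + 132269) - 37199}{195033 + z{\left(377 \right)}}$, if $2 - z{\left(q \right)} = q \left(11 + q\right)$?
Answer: $- \frac{169304}{48759} \approx -3.4723$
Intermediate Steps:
$z{\left(q \right)} = 2 - q \left(11 + q\right)$
$\frac{- (w{\left(-164 \right)} + 132269) - 37199}{195033 + z{\left(377 \right)}} = \frac{- (-164 + 132269) - 37199}{195033 - 146274} = \frac{\left(-1\right) 132105 - 37199}{195033 - 146274} = \frac{-132105 - 37199}{195033 - 146274} = - \frac{169304}{195033 - 146274} = - \frac{169304}{48759}$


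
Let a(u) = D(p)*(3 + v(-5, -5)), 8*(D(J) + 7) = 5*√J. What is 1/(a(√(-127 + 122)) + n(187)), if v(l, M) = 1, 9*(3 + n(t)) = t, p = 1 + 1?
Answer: -1656/14903 - 405*√2/14903 ≈ -0.14955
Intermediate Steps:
p = 2
n(t) = -3 + t/9
D(J) = -7 + 5*√J/8 (D(J) = -7 + (5*√J)/8 = -7 + 5*√J/8)
a(u) = -28 + 5*√2/2 (a(u) = (-7 + 5*√2/8)*(3 + 1) = (-7 + 5*√2/8)*4 = -28 + 5*√2/2)
1/(a(√(-127 + 122)) + n(187)) = 1/((-28 + 5*√2/2) + (-3 + (⅑)*187)) = 1/((-28 + 5*√2/2) + (-3 + 187/9)) = 1/((-28 + 5*√2/2) + 160/9) = 1/(-92/9 + 5*√2/2)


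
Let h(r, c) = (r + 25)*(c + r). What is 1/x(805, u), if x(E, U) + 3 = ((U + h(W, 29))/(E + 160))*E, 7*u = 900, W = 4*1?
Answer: 193/174198 ≈ 0.0011079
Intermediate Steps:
W = 4
u = 900/7 (u = (⅐)*900 = 900/7 ≈ 128.57)
h(r, c) = (25 + r)*(c + r)
x(E, U) = -3 + E*(957 + U)/(160 + E) (x(E, U) = -3 + ((U + (4² + 25*29 + 25*4 + 29*4))/(E + 160))*E = -3 + ((U + (16 + 725 + 100 + 116))/(160 + E))*E = -3 + ((U + 957)/(160 + E))*E = -3 + ((957 + U)/(160 + E))*E = -3 + E*(957 + U)/(160 + E))
1/x(805, u) = 1/((-480 + 954*805 + 805*(900/7))/(160 + 805)) = 1/((-480 + 767970 + 103500)/965) = 1/((1/965)*870990) = 1/(174198/193) = 193/174198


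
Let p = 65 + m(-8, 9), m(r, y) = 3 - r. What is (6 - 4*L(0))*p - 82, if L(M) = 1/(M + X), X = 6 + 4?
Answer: 1718/5 ≈ 343.60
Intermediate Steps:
X = 10
L(M) = 1/(10 + M) (L(M) = 1/(M + 10) = 1/(10 + M))
p = 76 (p = 65 + (3 - 1*(-8)) = 65 + (3 + 8) = 65 + 11 = 76)
(6 - 4*L(0))*p - 82 = (6 - 4/(10 + 0))*76 - 82 = (6 - 4/10)*76 - 82 = (6 - 4*⅒)*76 - 82 = (6 - ⅖)*76 - 82 = (28/5)*76 - 82 = 2128/5 - 82 = 1718/5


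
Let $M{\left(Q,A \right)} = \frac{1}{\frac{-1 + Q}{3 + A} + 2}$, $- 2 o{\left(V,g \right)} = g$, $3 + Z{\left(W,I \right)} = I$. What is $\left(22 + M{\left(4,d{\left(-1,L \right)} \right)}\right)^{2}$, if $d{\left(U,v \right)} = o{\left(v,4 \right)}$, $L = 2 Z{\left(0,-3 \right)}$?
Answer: $\frac{12321}{25} \approx 492.84$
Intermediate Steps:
$Z{\left(W,I \right)} = -3 + I$
$L = -12$ ($L = 2 \left(-3 - 3\right) = 2 \left(-6\right) = -12$)
$o{\left(V,g \right)} = - \frac{g}{2}$
$d{\left(U,v \right)} = -2$ ($d{\left(U,v \right)} = \left(- \frac{1}{2}\right) 4 = -2$)
$M{\left(Q,A \right)} = \frac{1}{2 + \frac{-1 + Q}{3 + A}}$ ($M{\left(Q,A \right)} = \frac{1}{\frac{-1 + Q}{3 + A} + 2} = \frac{1}{2 + \frac{-1 + Q}{3 + A}}$)
$\left(22 + M{\left(4,d{\left(-1,L \right)} \right)}\right)^{2} = \left(22 + \frac{3 - 2}{5 + 4 + 2 \left(-2\right)}\right)^{2} = \left(22 + \frac{1}{5 + 4 - 4} \cdot 1\right)^{2} = \left(22 + \frac{1}{5} \cdot 1\right)^{2} = \left(22 + \frac{1}{5}\right)^{2} = \left(\frac{111}{5}\right)^{2} = \frac{12321}{25}$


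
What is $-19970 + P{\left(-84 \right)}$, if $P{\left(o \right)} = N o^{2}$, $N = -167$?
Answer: $-1198322$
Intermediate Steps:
$P{\left(o \right)} = - 167 o^{2}$
$-19970 + P{\left(-84 \right)} = -19970 - 167 \left(-84\right)^{2} = -19970 - 1178352 = -1198322$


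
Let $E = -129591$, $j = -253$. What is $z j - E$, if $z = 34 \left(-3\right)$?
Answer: $155397$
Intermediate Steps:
$z = -102$
$z j - E = \left(-102\right) \left(-253\right) - -129591 = 25806 + 129591 = 155397$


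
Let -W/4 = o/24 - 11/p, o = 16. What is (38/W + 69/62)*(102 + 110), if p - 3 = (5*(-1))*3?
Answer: -32118/31 ≈ -1036.1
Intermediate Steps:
p = -12 (p = 3 + (5*(-1))*3 = 3 - 5*3 = 3 - 15 = -12)
W = -19/3 (W = -4*(16/24 - 11/(-12)) = -4*(16*(1/24) - 11*(-1/12)) = -4*(2/3 + 11/12) = -4*19/12 = -19/3 ≈ -6.3333)
(38/W + 69/62)*(102 + 110) = (38/(-19/3) + 69/62)*(102 + 110) = (38*(-3/19) + 69*(1/62))*212 = (-6 + 69/62)*212 = -303/62*212 = -32118/31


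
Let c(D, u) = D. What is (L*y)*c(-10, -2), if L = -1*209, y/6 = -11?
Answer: -137940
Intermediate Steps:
y = -66 (y = 6*(-11) = -66)
L = -209
(L*y)*c(-10, -2) = -209*(-66)*(-10) = 13794*(-10) = -137940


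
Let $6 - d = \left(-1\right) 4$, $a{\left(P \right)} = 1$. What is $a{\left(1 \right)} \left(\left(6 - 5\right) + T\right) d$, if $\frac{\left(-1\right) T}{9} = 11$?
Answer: $-980$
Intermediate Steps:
$T = -99$ ($T = \left(-9\right) 11 = -99$)
$d = 10$ ($d = 6 - \left(-1\right) 4 = 6 - -4 = 6 + 4 = 10$)
$a{\left(1 \right)} \left(\left(6 - 5\right) + T\right) d = 1 \left(\left(6 - 5\right) - 99\right) 10 = 1 \left(1 - 99\right) 10 = 1 \left(-98\right) 10 = \left(-98\right) 10 = -980$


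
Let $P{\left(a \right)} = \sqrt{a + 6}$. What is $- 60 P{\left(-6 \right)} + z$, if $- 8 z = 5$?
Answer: $- \frac{5}{8} \approx -0.625$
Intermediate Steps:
$z = - \frac{5}{8}$ ($z = \left(- \frac{1}{8}\right) 5 = - \frac{5}{8} \approx -0.625$)
$P{\left(a \right)} = \sqrt{6 + a}$
$- 60 P{\left(-6 \right)} + z = - 60 \sqrt{6 - 6} - \frac{5}{8} = - 60 \sqrt{0} - \frac{5}{8} = \left(-60\right) 0 - \frac{5}{8} = 0 - \frac{5}{8} = - \frac{5}{8}$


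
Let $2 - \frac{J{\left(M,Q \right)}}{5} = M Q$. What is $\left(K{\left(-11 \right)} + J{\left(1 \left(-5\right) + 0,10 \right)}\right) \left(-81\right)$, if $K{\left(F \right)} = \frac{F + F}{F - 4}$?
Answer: $- \frac{105894}{5} \approx -21179.0$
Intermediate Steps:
$J{\left(M,Q \right)} = 10 - 5 M Q$
$K{\left(F \right)} = \frac{2 F}{-4 + F}$
$\left(K{\left(-11 \right)} + J{\left(1 \left(-5\right) + 0,10 \right)}\right) \left(-81\right) = \left(2 \left(-11\right) \frac{1}{-4 - 11} - \left(-10 + 5 \left(1 \left(-5\right) + 0\right) 10\right)\right) \left(-81\right) = \left(2 \left(-11\right) \frac{1}{-15} - \left(-10 + 5 \left(-5 + 0\right) 10\right)\right) \left(-81\right) = \left(2 \left(-11\right) \left(- \frac{1}{15}\right) - \left(-10 - 250\right)\right) \left(-81\right) = \left(\frac{22}{15} + \left(10 + 250\right)\right) \left(-81\right) = \left(\frac{22}{15} + 260\right) \left(-81\right) = \frac{3922}{15} \left(-81\right) = - \frac{105894}{5}$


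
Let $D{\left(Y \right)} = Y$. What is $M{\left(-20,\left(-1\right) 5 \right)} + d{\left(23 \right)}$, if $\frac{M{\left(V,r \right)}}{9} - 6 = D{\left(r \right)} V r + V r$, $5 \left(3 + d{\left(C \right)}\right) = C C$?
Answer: $- \frac{17216}{5} \approx -3443.2$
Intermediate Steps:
$d{\left(C \right)} = -3 + \frac{C^{2}}{5}$ ($d{\left(C \right)} = -3 + \frac{C C}{5} = -3 + \frac{C^{2}}{5}$)
$M{\left(V,r \right)} = 54 + 9 V r + 9 V r^{2}$ ($M{\left(V,r \right)} = 54 + 9 \left(r V r + V r\right) = 54 + 9 \left(V r r + V r\right) = 54 + 9 \left(V r^{2} + V r\right) = 54 + 9 \left(V r + V r^{2}\right) = 54 + \left(9 V r + 9 V r^{2}\right) = 54 + 9 V r + 9 V r^{2}$)
$M{\left(-20,\left(-1\right) 5 \right)} + d{\left(23 \right)} = \left(54 + 9 \left(-20\right) \left(\left(-1\right) 5\right) + 9 \left(-20\right) \left(\left(-1\right) 5\right)^{2}\right) - \left(3 - \frac{23^{2}}{5}\right) = \left(54 + 9 \left(-20\right) \left(-5\right) + 9 \left(-20\right) \left(-5\right)^{2}\right) + \left(-3 + \frac{1}{5} \cdot 529\right) = \left(54 + 900 + 9 \left(-20\right) 25\right) + \left(-3 + \frac{529}{5}\right) = \left(54 + 900 - 4500\right) + \frac{514}{5} = -3546 + \frac{514}{5} = - \frac{17216}{5}$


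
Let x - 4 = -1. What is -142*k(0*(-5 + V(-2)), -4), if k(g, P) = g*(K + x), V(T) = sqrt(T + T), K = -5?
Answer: 0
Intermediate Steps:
x = 3 (x = 4 - 1 = 3)
V(T) = sqrt(2)*sqrt(T) (V(T) = sqrt(2*T) = sqrt(2)*sqrt(T))
k(g, P) = -2*g (k(g, P) = g*(-5 + 3) = g*(-2) = -2*g)
-142*k(0*(-5 + V(-2)), -4) = -(-284)*0*(-5 + sqrt(2)*sqrt(-2)) = -(-284)*0*(-5 + sqrt(2)*(I*sqrt(2))) = -(-284)*0*(-5 + 2*I) = -(-284)*0 = -142*0 = 0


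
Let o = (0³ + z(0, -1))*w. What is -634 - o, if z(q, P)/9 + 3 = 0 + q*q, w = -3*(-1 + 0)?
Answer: -553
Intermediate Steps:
w = 3 (w = -3*(-1) = 3)
z(q, P) = -27 + 9*q² (z(q, P) = -27 + 9*(0 + q*q) = -27 + 9*(0 + q²) = -27 + 9*q²)
o = -81 (o = (0³ + (-27 + 9*0²))*3 = (0 + (-27 + 9*0))*3 = (0 + (-27 + 0))*3 = (0 - 27)*3 = -27*3 = -81)
-634 - o = -634 - 1*(-81) = -634 + 81 = -553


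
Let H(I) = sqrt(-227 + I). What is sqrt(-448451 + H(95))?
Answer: sqrt(-448451 + 2*I*sqrt(33)) ≈ 0.009 + 669.67*I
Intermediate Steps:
sqrt(-448451 + H(95)) = sqrt(-448451 + sqrt(-227 + 95)) = sqrt(-448451 + sqrt(-132)) = sqrt(-448451 + 2*I*sqrt(33))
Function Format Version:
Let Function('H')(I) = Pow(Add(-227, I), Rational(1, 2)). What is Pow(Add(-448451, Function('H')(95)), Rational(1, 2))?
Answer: Pow(Add(-448451, Mul(2, I, Pow(33, Rational(1, 2)))), Rational(1, 2)) ≈ Add(0.009, Mul(669.67, I))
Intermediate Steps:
Pow(Add(-448451, Function('H')(95)), Rational(1, 2)) = Pow(Add(-448451, Pow(Add(-227, 95), Rational(1, 2))), Rational(1, 2)) = Pow(Add(-448451, Pow(-132, Rational(1, 2))), Rational(1, 2)) = Pow(Add(-448451, Mul(2, I, Pow(33, Rational(1, 2)))), Rational(1, 2))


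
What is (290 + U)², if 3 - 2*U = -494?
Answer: 1159929/4 ≈ 2.8998e+5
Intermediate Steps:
U = 497/2 (U = 3/2 - ½*(-494) = 3/2 + 247 = 497/2 ≈ 248.50)
(290 + U)² = (290 + 497/2)² = (1077/2)² = 1159929/4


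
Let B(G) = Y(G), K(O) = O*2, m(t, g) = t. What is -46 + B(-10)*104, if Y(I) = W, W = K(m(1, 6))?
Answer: 162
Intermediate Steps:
K(O) = 2*O
W = 2 (W = 2*1 = 2)
Y(I) = 2
B(G) = 2
-46 + B(-10)*104 = -46 + 2*104 = -46 + 208 = 162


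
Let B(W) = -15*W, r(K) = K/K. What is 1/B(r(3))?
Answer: -1/15 ≈ -0.066667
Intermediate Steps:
r(K) = 1
1/B(r(3)) = 1/(-15*1) = 1/(-15) = -1/15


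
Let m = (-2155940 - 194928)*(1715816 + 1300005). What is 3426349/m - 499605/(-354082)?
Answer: 1771048429128927661/1255184765305543748 ≈ 1.4110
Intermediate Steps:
m = -7089797082628 (m = -2350868*3015821 = -7089797082628)
3426349/m - 499605/(-354082) = 3426349/(-7089797082628) - 499605/(-354082) = 3426349*(-1/7089797082628) - 499605*(-1/354082) = -3426349/7089797082628 + 499605/354082 = 1771048429128927661/1255184765305543748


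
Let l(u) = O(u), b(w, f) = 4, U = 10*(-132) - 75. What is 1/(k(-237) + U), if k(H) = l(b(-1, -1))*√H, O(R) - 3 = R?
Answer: -465/652546 - 7*I*√237/1957638 ≈ -0.00071259 - 5.5048e-5*I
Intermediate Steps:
U = -1395 (U = -1320 - 75 = -1395)
O(R) = 3 + R
l(u) = 3 + u
k(H) = 7*√H (k(H) = (3 + 4)*√H = 7*√H)
1/(k(-237) + U) = 1/(7*√(-237) - 1395) = 1/(7*(I*√237) - 1395) = 1/(7*I*√237 - 1395) = 1/(-1395 + 7*I*√237)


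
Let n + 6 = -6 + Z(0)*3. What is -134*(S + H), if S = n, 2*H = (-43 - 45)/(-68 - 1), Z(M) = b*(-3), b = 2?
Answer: 271484/69 ≈ 3934.6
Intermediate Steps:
Z(M) = -6 (Z(M) = 2*(-3) = -6)
H = 44/69 (H = ((-43 - 45)/(-68 - 1))/2 = (-88/(-69))/2 = (-88*(-1/69))/2 = (½)*(88/69) = 44/69 ≈ 0.63768)
n = -30 (n = -6 + (-6 - 6*3) = -6 + (-6 - 18) = -6 - 24 = -30)
S = -30
-134*(S + H) = -134*(-30 + 44/69) = -134*(-2026/69) = 271484/69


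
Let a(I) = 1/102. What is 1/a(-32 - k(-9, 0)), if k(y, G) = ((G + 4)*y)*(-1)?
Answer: 102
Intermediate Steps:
k(y, G) = -y*(4 + G) (k(y, G) = ((4 + G)*y)*(-1) = (y*(4 + G))*(-1) = -y*(4 + G))
a(I) = 1/102
1/a(-32 - k(-9, 0)) = 1/(1/102) = 102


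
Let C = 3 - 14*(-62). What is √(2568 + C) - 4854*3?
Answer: -14562 + √3439 ≈ -14503.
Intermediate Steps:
C = 871 (C = 3 + 868 = 871)
√(2568 + C) - 4854*3 = √(2568 + 871) - 4854*3 = √3439 - 14562 = -14562 + √3439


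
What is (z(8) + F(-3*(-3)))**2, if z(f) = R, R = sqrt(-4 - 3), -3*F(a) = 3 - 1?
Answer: (2 - 3*I*sqrt(7))**2/9 ≈ -6.5556 - 3.5277*I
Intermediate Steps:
F(a) = -2/3 (F(a) = -(3 - 1)/3 = -1/3*2 = -2/3)
R = I*sqrt(7) (R = sqrt(-7) = I*sqrt(7) ≈ 2.6458*I)
z(f) = I*sqrt(7)
(z(8) + F(-3*(-3)))**2 = (I*sqrt(7) - 2/3)**2 = (-2/3 + I*sqrt(7))**2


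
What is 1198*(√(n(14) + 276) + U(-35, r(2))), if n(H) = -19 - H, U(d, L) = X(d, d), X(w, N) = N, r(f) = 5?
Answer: -41930 + 10782*√3 ≈ -23255.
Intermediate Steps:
U(d, L) = d
1198*(√(n(14) + 276) + U(-35, r(2))) = 1198*(√((-19 - 1*14) + 276) - 35) = 1198*(√((-19 - 14) + 276) - 35) = 1198*(√(-33 + 276) - 35) = 1198*(√243 - 35) = 1198*(9*√3 - 35) = 1198*(-35 + 9*√3) = -41930 + 10782*√3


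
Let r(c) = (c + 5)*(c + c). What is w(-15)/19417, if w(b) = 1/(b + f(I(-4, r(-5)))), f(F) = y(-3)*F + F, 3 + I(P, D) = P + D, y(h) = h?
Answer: -1/19417 ≈ -5.1501e-5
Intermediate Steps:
r(c) = 2*c*(5 + c) (r(c) = (5 + c)*(2*c) = 2*c*(5 + c))
I(P, D) = -3 + D + P (I(P, D) = -3 + (P + D) = -3 + (D + P) = -3 + D + P)
f(F) = -2*F (f(F) = -3*F + F = -2*F)
w(b) = 1/(14 + b) (w(b) = 1/(b - 2*(-3 + 2*(-5)*(5 - 5) - 4)) = 1/(b - 2*(-3 + 2*(-5)*0 - 4)) = 1/(b - 2*(-3 + 0 - 4)) = 1/(b - 2*(-7)) = 1/(b + 14) = 1/(14 + b))
w(-15)/19417 = 1/((14 - 15)*19417) = (1/19417)/(-1) = -1*1/19417 = -1/19417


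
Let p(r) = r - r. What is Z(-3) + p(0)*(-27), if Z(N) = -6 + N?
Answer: -9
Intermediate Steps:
p(r) = 0
Z(-3) + p(0)*(-27) = (-6 - 3) + 0*(-27) = -9 + 0 = -9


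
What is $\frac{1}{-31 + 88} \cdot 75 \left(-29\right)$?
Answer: $- \frac{725}{19} \approx -38.158$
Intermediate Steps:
$\frac{1}{-31 + 88} \cdot 75 \left(-29\right) = \frac{1}{57} \cdot 75 \left(-29\right) = \frac{25}{19} \left(-29\right) = - \frac{725}{19}$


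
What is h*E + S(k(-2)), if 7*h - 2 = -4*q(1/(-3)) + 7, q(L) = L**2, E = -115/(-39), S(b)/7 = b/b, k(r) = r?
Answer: 3722/351 ≈ 10.604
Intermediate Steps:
S(b) = 7 (S(b) = 7*(b/b) = 7*1 = 7)
E = 115/39 (E = -115*(-1/39) = 115/39 ≈ 2.9487)
h = 11/9 (h = 2/7 + (-4*(1/(-3))**2 + 7)/7 = 2/7 + (-4*(-1/3)**2 + 7)/7 = 2/7 + (-4*1/9 + 7)/7 = 2/7 + (-4/9 + 7)/7 = 2/7 + (1/7)*(59/9) = 2/7 + 59/63 = 11/9 ≈ 1.2222)
h*E + S(k(-2)) = (11/9)*(115/39) + 7 = 1265/351 + 7 = 3722/351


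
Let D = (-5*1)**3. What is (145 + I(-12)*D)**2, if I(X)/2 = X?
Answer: 9891025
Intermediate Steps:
D = -125 (D = (-5)**3 = -125)
I(X) = 2*X
(145 + I(-12)*D)**2 = (145 + (2*(-12))*(-125))**2 = (145 - 24*(-125))**2 = (145 + 3000)**2 = 3145**2 = 9891025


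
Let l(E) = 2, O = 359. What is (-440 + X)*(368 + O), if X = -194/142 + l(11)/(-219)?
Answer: -4989361015/15549 ≈ -3.2088e+5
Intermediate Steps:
X = -21385/15549 (X = -194/142 + 2/(-219) = -194*1/142 + 2*(-1/219) = -97/71 - 2/219 = -21385/15549 ≈ -1.3753)
(-440 + X)*(368 + O) = (-440 - 21385/15549)*(368 + 359) = -6862945/15549*727 = -4989361015/15549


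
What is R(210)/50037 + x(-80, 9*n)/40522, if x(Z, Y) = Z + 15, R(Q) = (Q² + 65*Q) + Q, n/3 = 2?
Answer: 781800905/675866438 ≈ 1.1567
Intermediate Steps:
n = 6 (n = 3*2 = 6)
R(Q) = Q² + 66*Q
x(Z, Y) = 15 + Z
R(210)/50037 + x(-80, 9*n)/40522 = (210*(66 + 210))/50037 + (15 - 80)/40522 = (210*276)*(1/50037) - 65*1/40522 = 57960*(1/50037) - 65/40522 = 19320/16679 - 65/40522 = 781800905/675866438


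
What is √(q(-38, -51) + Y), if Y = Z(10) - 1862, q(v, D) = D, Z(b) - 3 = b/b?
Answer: I*√1909 ≈ 43.692*I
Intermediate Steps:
Z(b) = 4 (Z(b) = 3 + b/b = 3 + 1 = 4)
Y = -1858 (Y = 4 - 1862 = -1858)
√(q(-38, -51) + Y) = √(-51 - 1858) = √(-1909) = I*√1909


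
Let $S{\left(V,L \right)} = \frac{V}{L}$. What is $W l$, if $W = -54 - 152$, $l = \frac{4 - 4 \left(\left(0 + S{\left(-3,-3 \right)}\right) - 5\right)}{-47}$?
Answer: $\frac{4120}{47} \approx 87.66$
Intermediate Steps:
$l = - \frac{20}{47}$ ($l = \frac{4 - 4 \left(\left(0 - \frac{3}{-3}\right) - 5\right)}{-47} = \left(4 - 4 \left(\left(0 - -1\right) - 5\right)\right) \left(- \frac{1}{47}\right) = \left(4 - 4 \left(\left(0 + 1\right) - 5\right)\right) \left(- \frac{1}{47}\right) = \left(4 - 4 \left(1 - 5\right)\right) \left(- \frac{1}{47}\right) = \left(4 - -16\right) \left(- \frac{1}{47}\right) = \left(4 + 16\right) \left(- \frac{1}{47}\right) = 20 \left(- \frac{1}{47}\right) = - \frac{20}{47} \approx -0.42553$)
$W = -206$ ($W = -54 - 152 = -206$)
$W l = \left(-206\right) \left(- \frac{20}{47}\right) = \frac{4120}{47}$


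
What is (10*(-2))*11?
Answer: -220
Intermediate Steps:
(10*(-2))*11 = -20*11 = -220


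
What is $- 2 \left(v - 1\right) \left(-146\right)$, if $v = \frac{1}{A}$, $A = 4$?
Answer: $-219$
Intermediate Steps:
$v = \frac{1}{4} \approx 0.25$
$- 2 \left(v - 1\right) \left(-146\right) = - 2 \left(\frac{1}{4} - 1\right) \left(-146\right) = \left(-2\right) \left(- \frac{3}{4}\right) \left(-146\right) = \frac{3}{2} \left(-146\right) = -219$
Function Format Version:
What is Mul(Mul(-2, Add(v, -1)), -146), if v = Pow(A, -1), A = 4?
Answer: -219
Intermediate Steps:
v = Rational(1, 4) (v = Pow(4, -1) = Rational(1, 4) ≈ 0.25000)
Mul(Mul(-2, Add(v, -1)), -146) = Mul(Mul(-2, Add(Rational(1, 4), -1)), -146) = Mul(Mul(-2, Rational(-3, 4)), -146) = Mul(Rational(3, 2), -146) = -219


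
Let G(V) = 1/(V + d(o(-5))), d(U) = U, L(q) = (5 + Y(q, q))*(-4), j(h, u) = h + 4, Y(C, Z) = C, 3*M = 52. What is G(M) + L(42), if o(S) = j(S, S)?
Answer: -9209/49 ≈ -187.94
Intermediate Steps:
M = 52/3 (M = (⅓)*52 = 52/3 ≈ 17.333)
j(h, u) = 4 + h
o(S) = 4 + S
L(q) = -20 - 4*q (L(q) = (5 + q)*(-4) = -20 - 4*q)
G(V) = 1/(-1 + V) (G(V) = 1/(V + (4 - 5)) = 1/(V - 1) = 1/(-1 + V))
G(M) + L(42) = 1/(-1 + 52/3) + (-20 - 4*42) = 1/(49/3) + (-20 - 168) = 3/49 - 188 = -9209/49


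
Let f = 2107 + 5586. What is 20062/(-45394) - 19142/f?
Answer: -511634457/174608021 ≈ -2.9302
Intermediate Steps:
f = 7693
20062/(-45394) - 19142/f = 20062/(-45394) - 19142/7693 = 20062*(-1/45394) - 19142*1/7693 = -10031/22697 - 19142/7693 = -511634457/174608021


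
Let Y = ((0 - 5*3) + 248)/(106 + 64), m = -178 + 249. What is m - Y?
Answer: 11837/170 ≈ 69.629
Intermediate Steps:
m = 71
Y = 233/170 (Y = ((0 - 15) + 248)/170 = (-15 + 248)*(1/170) = 233*(1/170) = 233/170 ≈ 1.3706)
m - Y = 71 - 1*233/170 = 71 - 233/170 = 11837/170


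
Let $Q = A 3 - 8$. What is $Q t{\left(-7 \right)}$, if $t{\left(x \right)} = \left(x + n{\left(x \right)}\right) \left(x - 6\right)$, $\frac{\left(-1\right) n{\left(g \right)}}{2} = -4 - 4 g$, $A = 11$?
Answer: $17875$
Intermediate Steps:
$n{\left(g \right)} = 8 + 8 g$ ($n{\left(g \right)} = - 2 \left(-4 - 4 g\right) = 8 + 8 g$)
$Q = 25$ ($Q = 11 \cdot 3 - 8 = 33 - 8 = 25$)
$t{\left(x \right)} = \left(-6 + x\right) \left(8 + 9 x\right)$ ($t{\left(x \right)} = \left(x + \left(8 + 8 x\right)\right) \left(x - 6\right) = \left(8 + 9 x\right) \left(-6 + x\right) = \left(-6 + x\right) \left(8 + 9 x\right)$)
$Q t{\left(-7 \right)} = 25 \left(-48 - -322 + 9 \left(-7\right)^{2}\right) = 25 \left(-48 + 322 + 9 \cdot 49\right) = 25 \left(-48 + 322 + 441\right) = 25 \cdot 715 = 17875$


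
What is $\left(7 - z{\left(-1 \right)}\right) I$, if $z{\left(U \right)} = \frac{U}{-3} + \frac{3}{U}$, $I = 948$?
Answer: $9164$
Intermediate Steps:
$z{\left(U \right)} = \frac{3}{U} - \frac{U}{3}$ ($z{\left(U \right)} = U \left(- \frac{1}{3}\right) + \frac{3}{U} = - \frac{U}{3} + \frac{3}{U} = \frac{3}{U} - \frac{U}{3}$)
$\left(7 - z{\left(-1 \right)}\right) I = \left(7 - \left(\frac{3}{-1} - - \frac{1}{3}\right)\right) 948 = \left(7 - \left(3 \left(-1\right) + \frac{1}{3}\right)\right) 948 = \left(7 - \left(-3 + \frac{1}{3}\right)\right) 948 = \left(7 - - \frac{8}{3}\right) 948 = \left(7 + \frac{8}{3}\right) 948 = \frac{29}{3} \cdot 948 = 9164$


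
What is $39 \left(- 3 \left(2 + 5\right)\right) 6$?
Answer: $-4914$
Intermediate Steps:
$39 \left(- 3 \left(2 + 5\right)\right) 6 = 39 \left(\left(-3\right) 7\right) 6 = 39 \left(-21\right) 6 = \left(-819\right) 6 = -4914$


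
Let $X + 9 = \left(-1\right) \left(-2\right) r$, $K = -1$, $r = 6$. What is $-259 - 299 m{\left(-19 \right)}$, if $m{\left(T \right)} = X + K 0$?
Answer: $-1156$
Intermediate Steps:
$X = 3$ ($X = -9 + \left(-1\right) \left(-2\right) 6 = -9 + 2 \cdot 6 = -9 + 12 = 3$)
$m{\left(T \right)} = 3$ ($m{\left(T \right)} = 3 - 0 = 3 + 0 = 3$)
$-259 - 299 m{\left(-19 \right)} = -259 - 897 = -1156$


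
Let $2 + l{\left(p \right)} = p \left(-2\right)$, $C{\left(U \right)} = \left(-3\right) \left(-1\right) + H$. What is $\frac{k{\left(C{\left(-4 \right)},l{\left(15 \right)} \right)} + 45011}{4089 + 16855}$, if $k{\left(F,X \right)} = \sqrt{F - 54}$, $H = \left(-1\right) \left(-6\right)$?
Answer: $\frac{45011}{20944} + \frac{3 i \sqrt{5}}{20944} \approx 2.1491 + 0.00032029 i$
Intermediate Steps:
$H = 6$
$C{\left(U \right)} = 9$ ($C{\left(U \right)} = \left(-3\right) \left(-1\right) + 6 = 3 + 6 = 9$)
$l{\left(p \right)} = -2 - 2 p$ ($l{\left(p \right)} = -2 + p \left(-2\right) = -2 - 2 p$)
$k{\left(F,X \right)} = \sqrt{-54 + F}$
$\frac{k{\left(C{\left(-4 \right)},l{\left(15 \right)} \right)} + 45011}{4089 + 16855} = \frac{\sqrt{-54 + 9} + 45011}{4089 + 16855} = \frac{\sqrt{-45} + 45011}{20944} = \left(3 i \sqrt{5} + 45011\right) \frac{1}{20944} = \left(45011 + 3 i \sqrt{5}\right) \frac{1}{20944} = \frac{45011}{20944} + \frac{3 i \sqrt{5}}{20944}$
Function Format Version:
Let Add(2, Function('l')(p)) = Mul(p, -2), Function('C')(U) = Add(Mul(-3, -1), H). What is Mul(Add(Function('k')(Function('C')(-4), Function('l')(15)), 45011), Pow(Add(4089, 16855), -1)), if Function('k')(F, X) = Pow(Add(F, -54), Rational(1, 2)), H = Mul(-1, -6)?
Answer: Add(Rational(45011, 20944), Mul(Rational(3, 20944), I, Pow(5, Rational(1, 2)))) ≈ Add(2.1491, Mul(0.00032029, I))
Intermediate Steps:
H = 6
Function('C')(U) = 9 (Function('C')(U) = Add(Mul(-3, -1), 6) = Add(3, 6) = 9)
Function('l')(p) = Add(-2, Mul(-2, p)) (Function('l')(p) = Add(-2, Mul(p, -2)) = Add(-2, Mul(-2, p)))
Function('k')(F, X) = Pow(Add(-54, F), Rational(1, 2))
Mul(Add(Function('k')(Function('C')(-4), Function('l')(15)), 45011), Pow(Add(4089, 16855), -1)) = Mul(Add(Pow(Add(-54, 9), Rational(1, 2)), 45011), Pow(Add(4089, 16855), -1)) = Mul(Add(Pow(-45, Rational(1, 2)), 45011), Pow(20944, -1)) = Mul(Add(Mul(3, I, Pow(5, Rational(1, 2))), 45011), Rational(1, 20944)) = Mul(Add(45011, Mul(3, I, Pow(5, Rational(1, 2)))), Rational(1, 20944)) = Add(Rational(45011, 20944), Mul(Rational(3, 20944), I, Pow(5, Rational(1, 2))))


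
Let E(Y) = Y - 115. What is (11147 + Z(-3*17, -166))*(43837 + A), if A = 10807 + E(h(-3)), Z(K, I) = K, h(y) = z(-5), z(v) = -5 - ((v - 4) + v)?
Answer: 605153648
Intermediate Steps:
z(v) = -1 - 2*v (z(v) = -5 - ((-4 + v) + v) = -5 - (-4 + 2*v) = -5 + (4 - 2*v) = -1 - 2*v)
h(y) = 9 (h(y) = -1 - 2*(-5) = -1 + 10 = 9)
E(Y) = -115 + Y
A = 10701 (A = 10807 + (-115 + 9) = 10807 - 106 = 10701)
(11147 + Z(-3*17, -166))*(43837 + A) = (11147 - 3*17)*(43837 + 10701) = (11147 - 51)*54538 = 11096*54538 = 605153648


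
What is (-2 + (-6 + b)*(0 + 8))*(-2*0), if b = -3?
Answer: 0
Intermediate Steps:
(-2 + (-6 + b)*(0 + 8))*(-2*0) = (-2 + (-6 - 3)*(0 + 8))*(-2*0) = (-2 - 9*8)*0 = (-2 - 72)*0 = -74*0 = 0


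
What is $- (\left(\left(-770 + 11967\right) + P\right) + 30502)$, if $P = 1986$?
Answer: $-43685$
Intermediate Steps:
$- (\left(\left(-770 + 11967\right) + P\right) + 30502) = - (\left(\left(-770 + 11967\right) + 1986\right) + 30502) = - (\left(11197 + 1986\right) + 30502) = - (13183 + 30502) = \left(-1\right) 43685 = -43685$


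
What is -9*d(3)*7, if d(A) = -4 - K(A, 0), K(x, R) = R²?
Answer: 252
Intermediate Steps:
d(A) = -4 (d(A) = -4 - 1*0² = -4 - 1*0 = -4 + 0 = -4)
-9*d(3)*7 = -9*(-4)*7 = 36*7 = 252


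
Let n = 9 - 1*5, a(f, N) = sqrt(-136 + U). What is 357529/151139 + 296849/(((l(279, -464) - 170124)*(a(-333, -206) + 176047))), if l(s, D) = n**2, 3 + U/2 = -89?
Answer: 269273375630669826473/113830987854687670764 + 84814*I*sqrt(5)/188288575176969 ≈ 2.3656 + 1.0072e-9*I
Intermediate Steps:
U = -184 (U = -6 + 2*(-89) = -6 - 178 = -184)
a(f, N) = 8*I*sqrt(5) (a(f, N) = sqrt(-136 - 184) = sqrt(-320) = 8*I*sqrt(5))
n = 4 (n = 9 - 5 = 4)
l(s, D) = 16 (l(s, D) = 4**2 = 16)
357529/151139 + 296849/(((l(279, -464) - 170124)*(a(-333, -206) + 176047))) = 357529/151139 + 296849/(((16 - 170124)*(8*I*sqrt(5) + 176047))) = 357529*(1/151139) + 296849/((-170108*(176047 + 8*I*sqrt(5)))) = 357529/151139 + 296849/(-29947003076 - 1360864*I*sqrt(5))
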